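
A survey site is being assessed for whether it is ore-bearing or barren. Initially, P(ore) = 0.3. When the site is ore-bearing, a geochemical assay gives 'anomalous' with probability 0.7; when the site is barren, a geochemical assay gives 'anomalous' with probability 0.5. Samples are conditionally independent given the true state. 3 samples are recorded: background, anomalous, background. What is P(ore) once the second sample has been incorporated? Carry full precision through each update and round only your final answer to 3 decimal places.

After 'background': P(ore) = 0.3·0.3000 / (0.3·0.3000 + 0.5·0.7000) ≈ 0.2045
After 'anomalous': P(ore) = 0.7·0.2045 / (0.7·0.2045 + 0.5·0.7955) ≈ 0.2647

0.265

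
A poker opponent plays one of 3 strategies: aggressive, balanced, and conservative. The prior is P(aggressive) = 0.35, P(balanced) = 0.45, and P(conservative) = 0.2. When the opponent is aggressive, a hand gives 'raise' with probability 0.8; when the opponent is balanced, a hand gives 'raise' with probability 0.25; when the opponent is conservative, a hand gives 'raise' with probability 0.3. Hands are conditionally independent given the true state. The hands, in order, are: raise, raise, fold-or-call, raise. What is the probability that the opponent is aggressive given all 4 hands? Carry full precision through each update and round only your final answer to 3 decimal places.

After 'raise': normaliser = 0.8·0.3500 + 0.25·0.4500 + 0.3·0.2000; P(aggressive) ≈ 0.6188, P(balanced) ≈ 0.2486, P(conservative) ≈ 0.1326
After 'raise': normaliser = 0.8·0.6188 + 0.25·0.2486 + 0.3·0.1326; P(aggressive) ≈ 0.8292, P(balanced) ≈ 0.1041, P(conservative) ≈ 0.0666
After 'fold-or-call': normaliser = 0.2·0.8292 + 0.75·0.1041 + 0.7·0.0666; P(aggressive) ≈ 0.5707, P(balanced) ≈ 0.2687, P(conservative) ≈ 0.1605
After 'raise': normaliser = 0.8·0.5707 + 0.25·0.2687 + 0.3·0.1605; P(aggressive) ≈ 0.7983, P(balanced) ≈ 0.1175, P(conservative) ≈ 0.0842

0.798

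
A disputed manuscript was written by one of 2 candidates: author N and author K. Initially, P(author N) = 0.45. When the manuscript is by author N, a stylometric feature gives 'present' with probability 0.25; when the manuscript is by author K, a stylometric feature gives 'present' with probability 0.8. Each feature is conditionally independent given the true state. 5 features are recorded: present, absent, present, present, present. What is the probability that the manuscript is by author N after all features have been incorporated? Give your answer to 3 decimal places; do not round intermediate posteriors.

After 'present': P(author N) = 0.25·0.4500 / (0.25·0.4500 + 0.8·0.5500) ≈ 0.2036
After 'absent': P(author N) = 0.75·0.2036 / (0.75·0.2036 + 0.2·0.7964) ≈ 0.4895
After 'present': P(author N) = 0.25·0.4895 / (0.25·0.4895 + 0.8·0.5105) ≈ 0.2305
After 'present': P(author N) = 0.25·0.2305 / (0.25·0.2305 + 0.8·0.7695) ≈ 0.0856
After 'present': P(author N) = 0.25·0.0856 / (0.25·0.0856 + 0.8·0.9144) ≈ 0.0284

0.028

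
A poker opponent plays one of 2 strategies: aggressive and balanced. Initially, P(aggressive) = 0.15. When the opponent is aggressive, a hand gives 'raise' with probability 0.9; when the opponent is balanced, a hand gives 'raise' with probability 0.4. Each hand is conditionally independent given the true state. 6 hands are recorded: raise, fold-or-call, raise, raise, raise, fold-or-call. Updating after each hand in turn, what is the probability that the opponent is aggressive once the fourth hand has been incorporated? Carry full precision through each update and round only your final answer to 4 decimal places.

0.2509

After 'raise': P(aggressive) = 0.9·0.1500 / (0.9·0.1500 + 0.4·0.8500) ≈ 0.2842
After 'fold-or-call': P(aggressive) = 0.1·0.2842 / (0.1·0.2842 + 0.6·0.7158) ≈ 0.0621
After 'raise': P(aggressive) = 0.9·0.0621 / (0.9·0.0621 + 0.4·0.9379) ≈ 0.1296
After 'raise': P(aggressive) = 0.9·0.1296 / (0.9·0.1296 + 0.4·0.8704) ≈ 0.2509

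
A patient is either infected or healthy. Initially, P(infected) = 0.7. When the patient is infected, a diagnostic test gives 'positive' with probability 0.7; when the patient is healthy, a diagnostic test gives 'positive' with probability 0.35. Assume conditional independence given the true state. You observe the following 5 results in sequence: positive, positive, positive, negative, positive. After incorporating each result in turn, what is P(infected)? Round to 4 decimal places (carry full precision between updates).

0.9451

After 'positive': P(infected) = 0.7·0.7000 / (0.7·0.7000 + 0.35·0.3000) ≈ 0.8235
After 'positive': P(infected) = 0.7·0.8235 / (0.7·0.8235 + 0.35·0.1765) ≈ 0.9032
After 'positive': P(infected) = 0.7·0.9032 / (0.7·0.9032 + 0.35·0.0968) ≈ 0.9492
After 'negative': P(infected) = 0.3·0.9492 / (0.3·0.9492 + 0.65·0.0508) ≈ 0.8960
After 'positive': P(infected) = 0.7·0.8960 / (0.7·0.8960 + 0.35·0.1040) ≈ 0.9451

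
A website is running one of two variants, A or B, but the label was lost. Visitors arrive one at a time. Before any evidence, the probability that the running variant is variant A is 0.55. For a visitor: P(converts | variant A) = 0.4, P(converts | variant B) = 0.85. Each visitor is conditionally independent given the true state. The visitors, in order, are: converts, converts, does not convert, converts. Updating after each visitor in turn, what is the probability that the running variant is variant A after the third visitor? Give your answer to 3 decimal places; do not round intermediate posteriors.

After 'converts': P(A) = 0.4·0.5500 / (0.4·0.5500 + 0.85·0.4500) ≈ 0.3651
After 'converts': P(A) = 0.4·0.3651 / (0.4·0.3651 + 0.85·0.6349) ≈ 0.2130
After 'does not convert': P(A) = 0.6·0.2130 / (0.6·0.2130 + 0.15·0.7870) ≈ 0.5198

0.520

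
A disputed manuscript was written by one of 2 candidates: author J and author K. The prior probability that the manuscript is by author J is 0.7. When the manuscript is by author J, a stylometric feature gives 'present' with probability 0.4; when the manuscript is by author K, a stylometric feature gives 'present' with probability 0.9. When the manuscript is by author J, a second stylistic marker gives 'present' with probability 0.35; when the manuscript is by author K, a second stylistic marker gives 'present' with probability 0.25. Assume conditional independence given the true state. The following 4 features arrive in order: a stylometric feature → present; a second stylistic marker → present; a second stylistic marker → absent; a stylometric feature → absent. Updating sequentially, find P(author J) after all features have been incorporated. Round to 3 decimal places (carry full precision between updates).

0.883

After a stylometric feature='present': P(author J) = 0.4·0.7000 / (0.4·0.7000 + 0.9·0.3000) ≈ 0.5091
After a second stylistic marker='present': P(author J) = 0.35·0.5091 / (0.35·0.5091 + 0.25·0.4909) ≈ 0.5921
After a second stylistic marker='absent': P(author J) = 0.65·0.5921 / (0.65·0.5921 + 0.75·0.4079) ≈ 0.5572
After a stylometric feature='absent': P(author J) = 0.6·0.5572 / (0.6·0.5572 + 0.1·0.4428) ≈ 0.8830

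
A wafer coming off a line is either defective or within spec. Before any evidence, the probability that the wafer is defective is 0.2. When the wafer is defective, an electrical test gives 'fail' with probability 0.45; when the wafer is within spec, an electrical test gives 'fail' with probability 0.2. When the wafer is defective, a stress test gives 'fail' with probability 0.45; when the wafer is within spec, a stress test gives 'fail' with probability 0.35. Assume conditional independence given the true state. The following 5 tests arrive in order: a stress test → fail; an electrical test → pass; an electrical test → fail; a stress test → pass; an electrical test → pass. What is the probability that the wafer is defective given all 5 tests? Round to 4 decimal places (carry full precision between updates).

0.2244

After a stress test='fail': P(defective) = 0.45·0.2000 / (0.45·0.2000 + 0.35·0.8000) ≈ 0.2432
After an electrical test='pass': P(defective) = 0.55·0.2432 / (0.55·0.2432 + 0.8·0.7568) ≈ 0.1810
After an electrical test='fail': P(defective) = 0.45·0.1810 / (0.45·0.1810 + 0.2·0.8190) ≈ 0.3321
After a stress test='pass': P(defective) = 0.55·0.3321 / (0.55·0.3321 + 0.65·0.6679) ≈ 0.2961
After an electrical test='pass': P(defective) = 0.55·0.2961 / (0.55·0.2961 + 0.8·0.7039) ≈ 0.2244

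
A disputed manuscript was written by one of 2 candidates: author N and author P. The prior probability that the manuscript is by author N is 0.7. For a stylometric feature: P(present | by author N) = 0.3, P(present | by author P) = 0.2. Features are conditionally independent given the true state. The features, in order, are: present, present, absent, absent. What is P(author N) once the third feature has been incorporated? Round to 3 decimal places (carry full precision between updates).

After 'present': P(author N) = 0.3·0.7000 / (0.3·0.7000 + 0.2·0.3000) ≈ 0.7778
After 'present': P(author N) = 0.3·0.7778 / (0.3·0.7778 + 0.2·0.2222) ≈ 0.8400
After 'absent': P(author N) = 0.7·0.8400 / (0.7·0.8400 + 0.8·0.1600) ≈ 0.8212

0.821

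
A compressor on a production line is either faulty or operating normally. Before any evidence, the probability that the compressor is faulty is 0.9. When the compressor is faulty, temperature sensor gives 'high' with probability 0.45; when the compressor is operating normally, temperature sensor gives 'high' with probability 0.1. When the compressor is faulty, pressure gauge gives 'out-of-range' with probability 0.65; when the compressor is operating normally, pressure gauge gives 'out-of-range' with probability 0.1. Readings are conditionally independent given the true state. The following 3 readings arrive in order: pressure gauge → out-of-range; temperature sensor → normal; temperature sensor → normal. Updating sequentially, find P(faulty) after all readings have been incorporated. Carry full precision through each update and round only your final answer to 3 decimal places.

0.956

Apply Bayes' rule sequentially, carrying P(faulty) forward.
After pressure gauge='out-of-range': P(faulty) = 0.65·0.9000 / (0.65·0.9000 + 0.1·0.1000) ≈ 0.9832
After temperature sensor='normal': P(faulty) = 0.55·0.9832 / (0.55·0.9832 + 0.9·0.0168) ≈ 0.9728
After temperature sensor='normal': P(faulty) = 0.55·0.9728 / (0.55·0.9728 + 0.9·0.0272) ≈ 0.9562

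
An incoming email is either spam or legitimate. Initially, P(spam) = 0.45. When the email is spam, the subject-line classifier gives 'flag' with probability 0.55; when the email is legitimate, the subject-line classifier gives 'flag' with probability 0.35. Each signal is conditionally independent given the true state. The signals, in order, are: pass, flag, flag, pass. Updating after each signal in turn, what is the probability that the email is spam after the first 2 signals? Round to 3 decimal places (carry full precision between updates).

0.471

After 'pass': P(spam) = 0.45·0.4500 / (0.45·0.4500 + 0.65·0.5500) ≈ 0.3616
After 'flag': P(spam) = 0.55·0.3616 / (0.55·0.3616 + 0.35·0.6384) ≈ 0.4709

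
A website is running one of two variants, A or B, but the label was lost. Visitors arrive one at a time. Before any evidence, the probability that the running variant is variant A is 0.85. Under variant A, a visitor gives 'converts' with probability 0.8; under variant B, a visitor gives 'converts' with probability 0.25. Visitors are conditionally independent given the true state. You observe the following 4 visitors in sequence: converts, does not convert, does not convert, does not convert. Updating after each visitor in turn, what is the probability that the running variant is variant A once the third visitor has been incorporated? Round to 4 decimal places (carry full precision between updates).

0.5632

After 'converts': P(A) = 0.8·0.8500 / (0.8·0.8500 + 0.25·0.1500) ≈ 0.9477
After 'does not convert': P(A) = 0.2·0.9477 / (0.2·0.9477 + 0.75·0.0523) ≈ 0.8286
After 'does not convert': P(A) = 0.2·0.8286 / (0.2·0.8286 + 0.75·0.1714) ≈ 0.5632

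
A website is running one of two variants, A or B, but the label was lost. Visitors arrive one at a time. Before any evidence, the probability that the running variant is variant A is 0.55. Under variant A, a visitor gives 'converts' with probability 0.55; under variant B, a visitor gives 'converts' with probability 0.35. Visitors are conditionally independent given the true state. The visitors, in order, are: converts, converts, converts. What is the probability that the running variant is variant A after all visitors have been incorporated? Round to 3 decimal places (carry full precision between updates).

After 'converts': P(A) = 0.55·0.5500 / (0.55·0.5500 + 0.35·0.4500) ≈ 0.6576
After 'converts': P(A) = 0.55·0.6576 / (0.55·0.6576 + 0.35·0.3424) ≈ 0.7511
After 'converts': P(A) = 0.55·0.7511 / (0.55·0.7511 + 0.35·0.2489) ≈ 0.8259

0.826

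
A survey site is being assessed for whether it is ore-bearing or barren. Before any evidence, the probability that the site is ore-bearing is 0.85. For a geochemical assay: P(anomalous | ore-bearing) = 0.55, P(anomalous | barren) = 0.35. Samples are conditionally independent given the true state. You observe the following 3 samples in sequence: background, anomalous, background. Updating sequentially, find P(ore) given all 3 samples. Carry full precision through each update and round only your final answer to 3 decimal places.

0.810

After 'background': P(ore) = 0.45·0.8500 / (0.45·0.8500 + 0.65·0.1500) ≈ 0.7969
After 'anomalous': P(ore) = 0.55·0.7969 / (0.55·0.7969 + 0.35·0.2031) ≈ 0.8604
After 'background': P(ore) = 0.45·0.8604 / (0.45·0.8604 + 0.65·0.1396) ≈ 0.8102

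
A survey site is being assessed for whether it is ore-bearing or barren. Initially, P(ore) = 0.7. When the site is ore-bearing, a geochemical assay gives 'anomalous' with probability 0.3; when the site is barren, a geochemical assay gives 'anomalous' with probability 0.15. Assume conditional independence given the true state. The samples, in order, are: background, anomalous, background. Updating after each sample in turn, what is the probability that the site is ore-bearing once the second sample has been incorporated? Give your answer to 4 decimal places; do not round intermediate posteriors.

After 'background': P(ore) = 0.7·0.7000 / (0.7·0.7000 + 0.85·0.3000) ≈ 0.6577
After 'anomalous': P(ore) = 0.3·0.6577 / (0.3·0.6577 + 0.15·0.3423) ≈ 0.7935

0.7935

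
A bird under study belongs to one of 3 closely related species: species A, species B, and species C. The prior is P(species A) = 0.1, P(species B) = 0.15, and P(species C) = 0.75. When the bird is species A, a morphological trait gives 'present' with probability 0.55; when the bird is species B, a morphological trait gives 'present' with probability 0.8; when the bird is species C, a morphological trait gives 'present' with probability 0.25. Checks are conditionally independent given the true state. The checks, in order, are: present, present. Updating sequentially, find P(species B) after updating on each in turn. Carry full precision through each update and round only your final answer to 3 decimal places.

Apply Bayes' rule sequentially, carrying P(species B) forward.
After 'present': normaliser = 0.55·0.1000 + 0.8·0.1500 + 0.25·0.7500; P(species A) ≈ 0.1517, P(species B) ≈ 0.3310, P(species C) ≈ 0.5172
After 'present': normaliser = 0.55·0.1517 + 0.8·0.3310 + 0.25·0.5172; P(species A) ≈ 0.1747, P(species B) ≈ 0.5545, P(species C) ≈ 0.2708

0.555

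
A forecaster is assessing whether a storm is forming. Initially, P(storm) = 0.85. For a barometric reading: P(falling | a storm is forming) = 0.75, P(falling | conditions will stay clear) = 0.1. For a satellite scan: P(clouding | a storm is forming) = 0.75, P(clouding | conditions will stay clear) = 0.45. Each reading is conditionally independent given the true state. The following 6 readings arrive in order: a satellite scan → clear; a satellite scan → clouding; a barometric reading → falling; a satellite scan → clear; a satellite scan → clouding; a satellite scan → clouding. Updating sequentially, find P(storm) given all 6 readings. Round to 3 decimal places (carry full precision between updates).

After a satellite scan='clear': P(storm) = 0.25·0.8500 / (0.25·0.8500 + 0.55·0.1500) ≈ 0.7203
After a satellite scan='clouding': P(storm) = 0.75·0.7203 / (0.75·0.7203 + 0.45·0.2797) ≈ 0.8111
After a barometric reading='falling': P(storm) = 0.75·0.8111 / (0.75·0.8111 + 0.1·0.1889) ≈ 0.9699
After a satellite scan='clear': P(storm) = 0.25·0.9699 / (0.25·0.9699 + 0.55·0.0301) ≈ 0.9360
After a satellite scan='clouding': P(storm) = 0.75·0.9360 / (0.75·0.9360 + 0.45·0.0640) ≈ 0.9606
After a satellite scan='clouding': P(storm) = 0.75·0.9606 / (0.75·0.9606 + 0.45·0.0394) ≈ 0.9760

0.976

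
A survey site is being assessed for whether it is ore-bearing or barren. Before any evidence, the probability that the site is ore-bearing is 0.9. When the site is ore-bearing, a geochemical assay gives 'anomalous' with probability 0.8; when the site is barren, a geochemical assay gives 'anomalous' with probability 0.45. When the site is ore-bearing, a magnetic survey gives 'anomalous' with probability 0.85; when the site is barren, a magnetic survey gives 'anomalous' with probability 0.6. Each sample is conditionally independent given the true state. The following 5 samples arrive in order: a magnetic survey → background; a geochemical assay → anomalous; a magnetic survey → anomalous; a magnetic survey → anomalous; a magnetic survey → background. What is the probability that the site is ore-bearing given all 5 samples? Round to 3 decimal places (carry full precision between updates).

After a magnetic survey='background': P(ore) = 0.15·0.9000 / (0.15·0.9000 + 0.4·0.1000) ≈ 0.7714
After a geochemical assay='anomalous': P(ore) = 0.8·0.7714 / (0.8·0.7714 + 0.45·0.2286) ≈ 0.8571
After a magnetic survey='anomalous': P(ore) = 0.85·0.8571 / (0.85·0.8571 + 0.6·0.1429) ≈ 0.8947
After a magnetic survey='anomalous': P(ore) = 0.85·0.8947 / (0.85·0.8947 + 0.6·0.1053) ≈ 0.9233
After a magnetic survey='background': P(ore) = 0.15·0.9233 / (0.15·0.9233 + 0.4·0.0767) ≈ 0.8187

0.819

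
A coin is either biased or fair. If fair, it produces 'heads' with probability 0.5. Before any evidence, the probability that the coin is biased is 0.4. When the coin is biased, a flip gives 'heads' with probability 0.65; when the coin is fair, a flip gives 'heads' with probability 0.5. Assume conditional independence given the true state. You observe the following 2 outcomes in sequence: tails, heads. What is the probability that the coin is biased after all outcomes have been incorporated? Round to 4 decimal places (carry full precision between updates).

After 'tails': P(biased) = 0.35·0.4000 / (0.35·0.4000 + 0.5·0.6000) ≈ 0.3182
After 'heads': P(biased) = 0.65·0.3182 / (0.65·0.3182 + 0.5·0.6818) ≈ 0.3776

0.3776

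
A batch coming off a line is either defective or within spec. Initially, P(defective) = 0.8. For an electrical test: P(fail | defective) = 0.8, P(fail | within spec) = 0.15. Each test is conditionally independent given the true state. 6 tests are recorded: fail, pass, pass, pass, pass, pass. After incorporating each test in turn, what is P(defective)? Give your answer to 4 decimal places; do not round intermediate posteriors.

0.0152

After 'fail': P(defective) = 0.8·0.8000 / (0.8·0.8000 + 0.15·0.2000) ≈ 0.9552
After 'pass': P(defective) = 0.2·0.9552 / (0.2·0.9552 + 0.85·0.0448) ≈ 0.8339
After 'pass': P(defective) = 0.2·0.8339 / (0.2·0.8339 + 0.85·0.1661) ≈ 0.5415
After 'pass': P(defective) = 0.2·0.5415 / (0.2·0.5415 + 0.85·0.4585) ≈ 0.2175
After 'pass': P(defective) = 0.2·0.2175 / (0.2·0.2175 + 0.85·0.7825) ≈ 0.0614
After 'pass': P(defective) = 0.2·0.0614 / (0.2·0.0614 + 0.85·0.9386) ≈ 0.0152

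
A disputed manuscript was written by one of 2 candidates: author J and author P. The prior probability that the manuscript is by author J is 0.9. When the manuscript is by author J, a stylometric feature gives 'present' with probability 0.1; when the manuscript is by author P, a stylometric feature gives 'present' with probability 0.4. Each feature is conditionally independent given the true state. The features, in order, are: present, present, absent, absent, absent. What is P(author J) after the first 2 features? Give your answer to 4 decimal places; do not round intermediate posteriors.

0.3600

Apply Bayes' rule sequentially, carrying P(author J) forward.
After 'present': P(author J) = 0.1·0.9000 / (0.1·0.9000 + 0.4·0.1000) ≈ 0.6923
After 'present': P(author J) = 0.1·0.6923 / (0.1·0.6923 + 0.4·0.3077) ≈ 0.3600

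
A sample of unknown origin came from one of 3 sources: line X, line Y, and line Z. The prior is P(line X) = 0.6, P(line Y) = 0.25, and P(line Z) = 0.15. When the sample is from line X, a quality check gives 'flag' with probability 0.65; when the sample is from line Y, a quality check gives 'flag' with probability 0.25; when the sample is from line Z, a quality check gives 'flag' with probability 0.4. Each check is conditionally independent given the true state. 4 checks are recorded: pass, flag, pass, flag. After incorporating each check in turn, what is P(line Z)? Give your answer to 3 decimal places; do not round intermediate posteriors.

Apply Bayes' rule sequentially, carrying P(line Z) forward.
After 'pass': normaliser = 0.35·0.6000 + 0.75·0.2500 + 0.6·0.1500; P(line X) ≈ 0.4308, P(line Y) ≈ 0.3846, P(line Z) ≈ 0.1846
After 'flag': normaliser = 0.65·0.4308 + 0.25·0.3846 + 0.4·0.1846; P(line X) ≈ 0.6222, P(line Y) ≈ 0.2137, P(line Z) ≈ 0.1641
After 'pass': normaliser = 0.35·0.6222 + 0.75·0.2137 + 0.6·0.1641; P(line X) ≈ 0.4570, P(line Y) ≈ 0.3363, P(line Z) ≈ 0.2066
After 'flag': normaliser = 0.65·0.4570 + 0.25·0.3363 + 0.4·0.2066; P(line X) ≈ 0.6405, P(line Y) ≈ 0.1813, P(line Z) ≈ 0.1782

0.178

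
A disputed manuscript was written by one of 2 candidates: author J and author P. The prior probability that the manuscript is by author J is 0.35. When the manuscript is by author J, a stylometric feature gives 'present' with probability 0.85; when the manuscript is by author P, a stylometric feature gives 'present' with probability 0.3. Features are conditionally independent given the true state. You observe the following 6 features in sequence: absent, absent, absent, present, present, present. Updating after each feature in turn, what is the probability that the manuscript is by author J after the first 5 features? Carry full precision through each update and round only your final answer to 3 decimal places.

After 'absent': P(author J) = 0.15·0.3500 / (0.15·0.3500 + 0.7·0.6500) ≈ 0.1034
After 'absent': P(author J) = 0.15·0.1034 / (0.15·0.1034 + 0.7·0.8966) ≈ 0.0241
After 'absent': P(author J) = 0.15·0.0241 / (0.15·0.0241 + 0.7·0.9759) ≈ 0.0053
After 'present': P(author J) = 0.85·0.0053 / (0.85·0.0053 + 0.3·0.9947) ≈ 0.0148
After 'present': P(author J) = 0.85·0.0148 / (0.85·0.0148 + 0.3·0.9852) ≈ 0.0408

0.041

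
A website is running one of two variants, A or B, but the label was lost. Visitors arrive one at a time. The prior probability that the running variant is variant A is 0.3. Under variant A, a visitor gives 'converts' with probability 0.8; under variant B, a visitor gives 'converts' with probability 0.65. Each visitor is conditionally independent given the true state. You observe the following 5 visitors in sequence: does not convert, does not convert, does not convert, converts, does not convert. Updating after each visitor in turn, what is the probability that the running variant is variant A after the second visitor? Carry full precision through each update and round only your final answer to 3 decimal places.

Apply Bayes' rule sequentially, carrying P(A) forward.
After 'does not convert': P(A) = 0.2·0.3000 / (0.2·0.3000 + 0.35·0.7000) ≈ 0.1967
After 'does not convert': P(A) = 0.2·0.1967 / (0.2·0.1967 + 0.35·0.8033) ≈ 0.1228

0.123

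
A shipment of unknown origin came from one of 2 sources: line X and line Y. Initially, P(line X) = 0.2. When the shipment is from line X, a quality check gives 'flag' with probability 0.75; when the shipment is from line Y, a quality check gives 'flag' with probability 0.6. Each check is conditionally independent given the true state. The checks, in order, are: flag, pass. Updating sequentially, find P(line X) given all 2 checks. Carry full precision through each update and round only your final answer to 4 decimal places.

After 'flag': P(line X) = 0.75·0.2000 / (0.75·0.2000 + 0.6·0.8000) ≈ 0.2381
After 'pass': P(line X) = 0.25·0.2381 / (0.25·0.2381 + 0.4·0.7619) ≈ 0.1634

0.1634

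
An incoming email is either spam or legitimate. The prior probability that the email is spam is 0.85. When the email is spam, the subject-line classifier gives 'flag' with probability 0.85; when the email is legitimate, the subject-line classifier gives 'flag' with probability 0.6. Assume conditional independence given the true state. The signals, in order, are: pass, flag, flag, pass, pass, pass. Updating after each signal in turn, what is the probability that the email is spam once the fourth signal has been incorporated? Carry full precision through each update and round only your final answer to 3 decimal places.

Apply Bayes' rule sequentially, carrying P(spam) forward.
After 'pass': P(spam) = 0.15·0.8500 / (0.15·0.8500 + 0.4·0.1500) ≈ 0.6800
After 'flag': P(spam) = 0.85·0.6800 / (0.85·0.6800 + 0.6·0.3200) ≈ 0.7506
After 'flag': P(spam) = 0.85·0.7506 / (0.85·0.7506 + 0.6·0.2494) ≈ 0.8101
After 'pass': P(spam) = 0.15·0.8101 / (0.15·0.8101 + 0.4·0.1899) ≈ 0.6153

0.615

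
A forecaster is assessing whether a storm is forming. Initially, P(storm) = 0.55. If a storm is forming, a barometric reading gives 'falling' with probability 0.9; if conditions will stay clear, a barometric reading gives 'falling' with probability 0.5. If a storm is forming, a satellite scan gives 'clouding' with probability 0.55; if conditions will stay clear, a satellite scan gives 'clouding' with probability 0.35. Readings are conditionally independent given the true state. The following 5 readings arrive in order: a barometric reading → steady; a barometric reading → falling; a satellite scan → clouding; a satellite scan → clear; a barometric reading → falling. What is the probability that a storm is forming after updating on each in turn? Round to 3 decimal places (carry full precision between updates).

0.463

After a barometric reading='steady': P(storm) = 0.1·0.5500 / (0.1·0.5500 + 0.5·0.4500) ≈ 0.1964
After a barometric reading='falling': P(storm) = 0.9·0.1964 / (0.9·0.1964 + 0.5·0.8036) ≈ 0.3056
After a satellite scan='clouding': P(storm) = 0.55·0.3056 / (0.55·0.3056 + 0.35·0.6944) ≈ 0.4088
After a satellite scan='clear': P(storm) = 0.45·0.4088 / (0.45·0.4088 + 0.65·0.5912) ≈ 0.3237
After a barometric reading='falling': P(storm) = 0.9·0.3237 / (0.9·0.3237 + 0.5·0.6763) ≈ 0.4628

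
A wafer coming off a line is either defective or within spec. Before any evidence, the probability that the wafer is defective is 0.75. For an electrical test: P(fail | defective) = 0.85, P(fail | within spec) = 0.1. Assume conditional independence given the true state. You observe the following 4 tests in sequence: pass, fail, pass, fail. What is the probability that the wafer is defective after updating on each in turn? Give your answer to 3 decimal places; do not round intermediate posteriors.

0.858

After 'pass': P(defective) = 0.15·0.7500 / (0.15·0.7500 + 0.9·0.2500) ≈ 0.3333
After 'fail': P(defective) = 0.85·0.3333 / (0.85·0.3333 + 0.1·0.6667) ≈ 0.8095
After 'pass': P(defective) = 0.15·0.8095 / (0.15·0.8095 + 0.9·0.1905) ≈ 0.4146
After 'fail': P(defective) = 0.85·0.4146 / (0.85·0.4146 + 0.1·0.5854) ≈ 0.8576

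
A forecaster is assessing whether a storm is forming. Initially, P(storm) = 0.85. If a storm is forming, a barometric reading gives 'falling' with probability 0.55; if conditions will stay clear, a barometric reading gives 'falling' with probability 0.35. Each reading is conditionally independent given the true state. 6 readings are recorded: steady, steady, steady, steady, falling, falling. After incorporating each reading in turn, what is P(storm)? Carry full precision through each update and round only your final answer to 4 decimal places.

0.7627

After 'steady': P(storm) = 0.45·0.8500 / (0.45·0.8500 + 0.65·0.1500) ≈ 0.7969
After 'steady': P(storm) = 0.45·0.7969 / (0.45·0.7969 + 0.65·0.2031) ≈ 0.7309
After 'steady': P(storm) = 0.45·0.7309 / (0.45·0.7309 + 0.65·0.2691) ≈ 0.6528
After 'steady': P(storm) = 0.45·0.6528 / (0.45·0.6528 + 0.65·0.3472) ≈ 0.5655
After 'falling': P(storm) = 0.55·0.5655 / (0.55·0.5655 + 0.35·0.4345) ≈ 0.6717
After 'falling': P(storm) = 0.55·0.6717 / (0.55·0.6717 + 0.35·0.3283) ≈ 0.7627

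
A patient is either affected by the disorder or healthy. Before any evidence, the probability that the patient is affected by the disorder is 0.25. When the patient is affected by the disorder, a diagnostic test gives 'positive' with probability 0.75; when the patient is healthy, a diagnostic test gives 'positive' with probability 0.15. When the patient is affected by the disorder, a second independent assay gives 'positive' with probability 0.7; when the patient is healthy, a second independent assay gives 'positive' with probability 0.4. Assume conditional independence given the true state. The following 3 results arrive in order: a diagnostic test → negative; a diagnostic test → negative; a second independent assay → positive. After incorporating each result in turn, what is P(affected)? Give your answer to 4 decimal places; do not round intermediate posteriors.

After a diagnostic test='negative': P(affected) = 0.25·0.2500 / (0.25·0.2500 + 0.85·0.7500) ≈ 0.0893
After a diagnostic test='negative': P(affected) = 0.25·0.0893 / (0.25·0.0893 + 0.85·0.9107) ≈ 0.0280
After a second independent assay='positive': P(affected) = 0.7·0.0280 / (0.7·0.0280 + 0.4·0.9720) ≈ 0.0480

0.0480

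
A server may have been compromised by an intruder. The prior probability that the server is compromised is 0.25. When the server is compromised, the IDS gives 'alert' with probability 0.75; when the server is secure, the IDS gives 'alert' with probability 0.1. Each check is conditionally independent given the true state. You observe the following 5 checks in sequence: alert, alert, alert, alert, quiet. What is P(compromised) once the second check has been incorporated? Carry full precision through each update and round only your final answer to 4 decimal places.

0.9494

After 'alert': P(compromised) = 0.75·0.2500 / (0.75·0.2500 + 0.1·0.7500) ≈ 0.7143
After 'alert': P(compromised) = 0.75·0.7143 / (0.75·0.7143 + 0.1·0.2857) ≈ 0.9494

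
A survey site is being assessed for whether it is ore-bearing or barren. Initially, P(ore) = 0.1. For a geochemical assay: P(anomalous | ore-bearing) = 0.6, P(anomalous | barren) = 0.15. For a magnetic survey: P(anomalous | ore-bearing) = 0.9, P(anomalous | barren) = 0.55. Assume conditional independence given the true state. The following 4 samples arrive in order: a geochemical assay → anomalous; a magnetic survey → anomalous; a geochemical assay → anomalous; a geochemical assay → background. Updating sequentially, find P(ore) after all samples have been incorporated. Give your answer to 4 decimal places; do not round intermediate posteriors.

0.5779

After a geochemical assay='anomalous': P(ore) = 0.6·0.1000 / (0.6·0.1000 + 0.15·0.9000) ≈ 0.3077
After a magnetic survey='anomalous': P(ore) = 0.9·0.3077 / (0.9·0.3077 + 0.55·0.6923) ≈ 0.4211
After a geochemical assay='anomalous': P(ore) = 0.6·0.4211 / (0.6·0.4211 + 0.15·0.5789) ≈ 0.7442
After a geochemical assay='background': P(ore) = 0.4·0.7442 / (0.4·0.7442 + 0.85·0.2558) ≈ 0.5779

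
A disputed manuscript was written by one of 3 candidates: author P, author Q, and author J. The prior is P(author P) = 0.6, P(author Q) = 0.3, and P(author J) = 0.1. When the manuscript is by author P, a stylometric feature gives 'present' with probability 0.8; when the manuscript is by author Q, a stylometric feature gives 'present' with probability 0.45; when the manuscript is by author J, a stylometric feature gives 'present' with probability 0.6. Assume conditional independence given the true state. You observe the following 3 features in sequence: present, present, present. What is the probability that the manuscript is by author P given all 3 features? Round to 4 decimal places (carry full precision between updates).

0.8626

After 'present': normaliser = 0.8·0.6000 + 0.45·0.3000 + 0.6·0.1000; P(author P) ≈ 0.7111, P(author Q) ≈ 0.2000, P(author J) ≈ 0.0889
After 'present': normaliser = 0.8·0.7111 + 0.45·0.2000 + 0.6·0.0889; P(author P) ≈ 0.7988, P(author Q) ≈ 0.1264, P(author J) ≈ 0.0749
After 'present': normaliser = 0.8·0.7988 + 0.45·0.1264 + 0.6·0.0749; P(author P) ≈ 0.8626, P(author Q) ≈ 0.0768, P(author J) ≈ 0.0607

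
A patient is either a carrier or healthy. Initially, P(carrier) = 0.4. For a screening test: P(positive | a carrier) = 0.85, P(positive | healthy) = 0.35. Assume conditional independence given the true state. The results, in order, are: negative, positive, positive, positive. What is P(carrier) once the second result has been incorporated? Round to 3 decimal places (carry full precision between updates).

0.272

After 'negative': P(carrier) = 0.15·0.4000 / (0.15·0.4000 + 0.65·0.6000) ≈ 0.1333
After 'positive': P(carrier) = 0.85·0.1333 / (0.85·0.1333 + 0.35·0.8667) ≈ 0.2720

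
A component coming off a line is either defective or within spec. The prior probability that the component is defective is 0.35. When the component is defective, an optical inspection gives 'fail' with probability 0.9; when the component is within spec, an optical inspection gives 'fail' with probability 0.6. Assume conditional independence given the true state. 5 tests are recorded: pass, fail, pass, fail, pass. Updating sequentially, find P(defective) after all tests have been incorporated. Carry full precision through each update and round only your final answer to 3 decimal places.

0.019

After 'pass': P(defective) = 0.1·0.3500 / (0.1·0.3500 + 0.4·0.6500) ≈ 0.1186
After 'fail': P(defective) = 0.9·0.1186 / (0.9·0.1186 + 0.6·0.8814) ≈ 0.1680
After 'pass': P(defective) = 0.1·0.1680 / (0.1·0.1680 + 0.4·0.8320) ≈ 0.0481
After 'fail': P(defective) = 0.9·0.0481 / (0.9·0.0481 + 0.6·0.9519) ≈ 0.0704
After 'pass': P(defective) = 0.1·0.0704 / (0.1·0.0704 + 0.4·0.9296) ≈ 0.0186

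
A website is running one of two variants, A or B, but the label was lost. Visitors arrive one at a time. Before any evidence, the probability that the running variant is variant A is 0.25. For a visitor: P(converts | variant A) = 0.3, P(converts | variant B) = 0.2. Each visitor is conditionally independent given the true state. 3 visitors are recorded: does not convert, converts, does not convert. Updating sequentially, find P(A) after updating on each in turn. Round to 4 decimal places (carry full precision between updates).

0.2768

After 'does not convert': P(A) = 0.7·0.2500 / (0.7·0.2500 + 0.8·0.7500) ≈ 0.2258
After 'converts': P(A) = 0.3·0.2258 / (0.3·0.2258 + 0.2·0.7742) ≈ 0.3043
After 'does not convert': P(A) = 0.7·0.3043 / (0.7·0.3043 + 0.8·0.6957) ≈ 0.2768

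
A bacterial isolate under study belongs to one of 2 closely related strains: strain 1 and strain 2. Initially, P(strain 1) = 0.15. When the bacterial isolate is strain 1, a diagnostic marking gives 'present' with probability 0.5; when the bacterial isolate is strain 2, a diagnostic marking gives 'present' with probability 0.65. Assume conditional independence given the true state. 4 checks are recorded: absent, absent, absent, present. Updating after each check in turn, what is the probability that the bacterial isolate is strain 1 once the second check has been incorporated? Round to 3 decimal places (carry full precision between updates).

After 'absent': P(strain 1) = 0.5·0.1500 / (0.5·0.1500 + 0.35·0.8500) ≈ 0.2013
After 'absent': P(strain 1) = 0.5·0.2013 / (0.5·0.2013 + 0.35·0.7987) ≈ 0.2648

0.265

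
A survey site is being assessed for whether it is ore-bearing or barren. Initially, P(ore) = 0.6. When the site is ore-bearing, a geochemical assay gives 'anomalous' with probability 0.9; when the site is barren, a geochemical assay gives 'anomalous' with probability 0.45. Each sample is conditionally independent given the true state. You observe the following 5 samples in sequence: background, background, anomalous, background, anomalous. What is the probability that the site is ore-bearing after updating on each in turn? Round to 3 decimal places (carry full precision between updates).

After 'background': P(ore) = 0.1·0.6000 / (0.1·0.6000 + 0.55·0.4000) ≈ 0.2143
After 'background': P(ore) = 0.1·0.2143 / (0.1·0.2143 + 0.55·0.7857) ≈ 0.0472
After 'anomalous': P(ore) = 0.9·0.0472 / (0.9·0.0472 + 0.45·0.9528) ≈ 0.0902
After 'background': P(ore) = 0.1·0.0902 / (0.1·0.0902 + 0.55·0.9098) ≈ 0.0177
After 'anomalous': P(ore) = 0.9·0.0177 / (0.9·0.0177 + 0.45·0.9823) ≈ 0.0348

0.035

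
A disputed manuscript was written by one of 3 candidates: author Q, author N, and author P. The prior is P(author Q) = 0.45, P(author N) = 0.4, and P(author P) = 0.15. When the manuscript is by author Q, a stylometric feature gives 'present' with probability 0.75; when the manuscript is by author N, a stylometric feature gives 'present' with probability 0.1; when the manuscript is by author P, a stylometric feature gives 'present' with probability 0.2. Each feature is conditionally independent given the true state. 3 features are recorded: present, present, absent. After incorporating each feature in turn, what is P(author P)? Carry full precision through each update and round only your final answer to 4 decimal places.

0.0670

After 'present': normaliser = 0.75·0.4500 + 0.1·0.4000 + 0.2·0.1500; P(author Q) ≈ 0.8282, P(author N) ≈ 0.0982, P(author P) ≈ 0.0736
After 'present': normaliser = 0.75·0.8282 + 0.1·0.0982 + 0.2·0.0736; P(author Q) ≈ 0.9620, P(author N) ≈ 0.0152, P(author P) ≈ 0.0228
After 'absent': normaliser = 0.25·0.9620 + 0.9·0.0152 + 0.8·0.0228; P(author Q) ≈ 0.8828, P(author N) ≈ 0.0502, P(author P) ≈ 0.0670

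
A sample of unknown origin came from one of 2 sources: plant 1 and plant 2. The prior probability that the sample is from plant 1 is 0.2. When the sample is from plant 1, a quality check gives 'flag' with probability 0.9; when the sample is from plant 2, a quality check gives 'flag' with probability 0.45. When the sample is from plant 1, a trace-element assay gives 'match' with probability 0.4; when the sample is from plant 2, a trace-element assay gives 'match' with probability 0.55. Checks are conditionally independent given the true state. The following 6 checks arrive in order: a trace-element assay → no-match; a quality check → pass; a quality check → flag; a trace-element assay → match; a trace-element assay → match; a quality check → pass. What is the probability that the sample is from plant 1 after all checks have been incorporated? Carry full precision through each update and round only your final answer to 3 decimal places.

After a trace-element assay='no-match': P(plant 1) = 0.6·0.2000 / (0.6·0.2000 + 0.45·0.8000) ≈ 0.2500
After a quality check='pass': P(plant 1) = 0.1·0.2500 / (0.1·0.2500 + 0.55·0.7500) ≈ 0.0571
After a quality check='flag': P(plant 1) = 0.9·0.0571 / (0.9·0.0571 + 0.45·0.9429) ≈ 0.1081
After a trace-element assay='match': P(plant 1) = 0.4·0.1081 / (0.4·0.1081 + 0.55·0.8919) ≈ 0.0810
After a trace-element assay='match': P(plant 1) = 0.4·0.0810 / (0.4·0.0810 + 0.55·0.9190) ≈ 0.0602
After a quality check='pass': P(plant 1) = 0.1·0.0602 / (0.1·0.0602 + 0.55·0.9398) ≈ 0.0115

0.012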